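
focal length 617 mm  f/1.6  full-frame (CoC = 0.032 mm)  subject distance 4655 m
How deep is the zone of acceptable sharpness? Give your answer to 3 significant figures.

Hyperfocal distance H = f²/(N·c) + f = 617²/(1.6 × 0.032) + 617 = 380689/0.0512 + 617 ≈ 7435949.0 mm ≈ 7436 m.
Near limit Dn = s·(H − f)/(H + s − 2f) = 4655000 × (7435949.0 − 617) / (7435949.0 + 4655000 − 2 × 617) = 4655000 × 7435332.0 / 12089715.0 ≈ 2862886 mm.
Far limit Df = s·(H − f)/(H − s) = 4655000 × (7435949.0 − 617) / (7435949.0 − 4655000) = 4655000 × 7435332.0 / 2780949.0 ≈ 12445921 mm.
Depth of field = Df − Dn = 12445921 − 2862886 ≈ 9583035 mm ≈ 9580 m.

9580 m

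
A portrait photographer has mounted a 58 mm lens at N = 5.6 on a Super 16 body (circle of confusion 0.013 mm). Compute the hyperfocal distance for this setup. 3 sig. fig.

46.3 m

Hyperfocal distance H = f²/(N·c) + f = 58²/(5.6 × 0.013) + 58 = 3364/0.0728 + 58 ≈ 46266.8 mm ≈ 46.3 m.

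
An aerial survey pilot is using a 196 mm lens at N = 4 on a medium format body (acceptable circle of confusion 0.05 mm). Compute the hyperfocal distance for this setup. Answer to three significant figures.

192 m

Hyperfocal distance H = f²/(N·c) + f = 196²/(4 × 0.05) + 196 = 38416/0.2 + 196 ≈ 192276.0 mm ≈ 192 m.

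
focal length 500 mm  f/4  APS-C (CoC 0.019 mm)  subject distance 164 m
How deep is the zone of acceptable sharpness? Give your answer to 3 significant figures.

Hyperfocal distance H = f²/(N·c) + f = 500²/(4 × 0.019) + 500 = 250000/0.076 + 500 ≈ 3289973.7 mm ≈ 3290 m.
Near limit Dn = s·(H − f)/(H + s − 2f) = 164000 × (3289973.7 − 500) / (3289973.7 + 164000 − 2 × 500) = 164000 × 3289473.7 / 3452973.7 ≈ 156235 mm.
Far limit Df = s·(H − f)/(H − s) = 164000 × (3289973.7 − 500) / (3289973.7 − 164000) = 164000 × 3289473.7 / 3125973.7 ≈ 172578 mm.
Depth of field = Df − Dn = 172578 − 156235 ≈ 16343 mm ≈ 16.3 m.

16.3 m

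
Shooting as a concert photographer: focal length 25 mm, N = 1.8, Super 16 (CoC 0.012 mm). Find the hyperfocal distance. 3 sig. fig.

29.0 m

Hyperfocal distance H = f²/(N·c) + f = 25²/(1.8 × 0.012) + 25 = 625/0.0216 + 25 ≈ 28960.2 mm ≈ 29.0 m.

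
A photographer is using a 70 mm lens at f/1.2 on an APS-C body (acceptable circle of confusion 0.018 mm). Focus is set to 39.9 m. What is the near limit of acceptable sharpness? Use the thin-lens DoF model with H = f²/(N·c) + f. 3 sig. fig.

Hyperfocal distance H = f²/(N·c) + f = 70²/(1.2 × 0.018) + 70 = 4900/0.0216 + 70 ≈ 226921.9 mm ≈ 226.9 m.
Near limit Dn = s·(H − f)/(H + s − 2f) = 39900 × (226921.9 − 70) / (226921.9 + 39900 − 2 × 70) = 39900 × 226851.9 / 266681.9 ≈ 33941 mm ≈ 33.9 m.

33.9 m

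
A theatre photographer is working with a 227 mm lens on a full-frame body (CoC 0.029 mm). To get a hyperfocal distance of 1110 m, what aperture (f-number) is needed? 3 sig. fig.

Rearrange H = f²/(N·c) + f for N: N = f² / ((H − f)·c).
N = 227² / ((1110000 − 227) × 0.029) = 51529 / 32183 ≈ 1.60.

f/1.60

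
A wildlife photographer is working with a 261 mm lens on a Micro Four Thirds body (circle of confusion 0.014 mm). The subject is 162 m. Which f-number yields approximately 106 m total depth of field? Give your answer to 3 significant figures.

Write h = H − f = f²/(N·c). The thin-lens limits are Dn = s·h/(h + (s−f)) and Df = s·h/(h − (s−f)), so DoF = Df − Dn = 2·s·(s−f)·h / (h² − (s−f)²).
That is a quadratic in h: DoF·h² − 2·s·(s−f)·h − DoF·(s−f)² = 0 ⇒ h = (s−f)·(s + √(s² + DoF²)) / DoF = 161739 × (162000 + √(162000² + 106000²)) / 106000 = 161739 × (162000 + 193598) / 106000 ≈ 542585 mm.
Then N = f²/(c·h) = 261² / (0.014 × 542585) = 68121 / 7596.2 ≈ 8.97.

f/8.97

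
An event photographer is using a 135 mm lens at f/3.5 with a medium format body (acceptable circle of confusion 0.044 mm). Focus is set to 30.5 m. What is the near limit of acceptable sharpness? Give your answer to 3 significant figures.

24.3 m

Hyperfocal distance H = f²/(N·c) + f = 135²/(3.5 × 0.044) + 135 = 18225/0.154 + 135 ≈ 118479.2 mm ≈ 118.5 m.
Near limit Dn = s·(H − f)/(H + s − 2f) = 30500 × (118479.2 − 135) / (118479.2 + 30500 − 2 × 135) = 30500 × 118344.2 / 148709.2 ≈ 24272 mm ≈ 24.3 m.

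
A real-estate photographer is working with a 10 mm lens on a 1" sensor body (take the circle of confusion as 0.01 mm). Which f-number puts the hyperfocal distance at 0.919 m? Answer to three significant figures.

f/11

Rearrange H = f²/(N·c) + f for N: N = f² / ((H − f)·c).
N = 10² / ((919 − 10) × 0.01) = 100 / 9.090 ≈ 11.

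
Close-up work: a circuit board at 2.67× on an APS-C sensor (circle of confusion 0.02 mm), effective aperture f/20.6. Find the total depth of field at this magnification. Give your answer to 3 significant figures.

0.116 mm

At magnification m, DoF ≈ 2·N_eff·c/m² = 2 × 20.6 × 0.02 / 2.67² = 0.824 / 7.129 ≈ 0.116 mm.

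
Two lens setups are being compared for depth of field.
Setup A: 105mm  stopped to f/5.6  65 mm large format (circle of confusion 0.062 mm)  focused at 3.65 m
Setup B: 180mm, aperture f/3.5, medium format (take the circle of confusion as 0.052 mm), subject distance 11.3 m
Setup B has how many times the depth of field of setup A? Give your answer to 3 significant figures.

1.72

Setup A: H = 105²/(5.6×0.062) + 105 ≈ 31859.0 mm; DoF = Df − Dn = 4108.69 − 3283.44 ≈ 825.25 mm.
Setup B: H = 180²/(3.5×0.052) + 180 ≈ 178202.0 mm; DoF = Df − Dn = 12052.9 − 10635.7 ≈ 1417.2 mm.
Ratio = 1417.2 / 825.25 ≈ 1.72.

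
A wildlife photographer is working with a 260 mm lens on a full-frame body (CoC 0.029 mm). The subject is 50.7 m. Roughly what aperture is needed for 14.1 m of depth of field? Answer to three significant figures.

Write h = H − f = f²/(N·c). The thin-lens limits are Dn = s·h/(h + (s−f)) and Df = s·h/(h − (s−f)), so DoF = Df − Dn = 2·s·(s−f)·h / (h² − (s−f)²).
That is a quadratic in h: DoF·h² − 2·s·(s−f)·h − DoF·(s−f)² = 0 ⇒ h = (s−f)·(s + √(s² + DoF²)) / DoF = 50440 × (50700 + √(50700² + 14100²)) / 14100 = 50440 × (50700 + 52624.1) / 14100 ≈ 369622 mm.
Then N = f²/(c·h) = 260² / (0.029 × 369622) = 67600 / 10719 ≈ 6.31.

f/6.31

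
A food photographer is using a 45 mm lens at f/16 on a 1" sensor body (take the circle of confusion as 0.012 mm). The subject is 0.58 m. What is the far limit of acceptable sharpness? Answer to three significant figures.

Hyperfocal distance H = f²/(N·c) + f = 45²/(16 × 0.012) + 45 = 2025/0.192 + 45 ≈ 10591.9 mm ≈ 10.59 m.
Far limit Df = s·(H − f)/(H − s) = 580 × (10591.9 − 45) / (10591.9 − 580) = 580 × 10546.9 / 10011.9 ≈ 610.99 mm ≈ 0.611 m.

0.611 m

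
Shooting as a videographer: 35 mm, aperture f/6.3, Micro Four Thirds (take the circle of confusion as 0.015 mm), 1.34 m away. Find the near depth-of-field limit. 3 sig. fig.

1.22 m

Hyperfocal distance H = f²/(N·c) + f = 35²/(6.3 × 0.015) + 35 = 1225/0.0945 + 35 ≈ 12998.0 mm ≈ 13.00 m.
Near limit Dn = s·(H − f)/(H + s − 2f) = 1340 × (12998.0 − 35) / (12998.0 + 1340 − 2 × 35) = 1340 × 12963.0 / 14268.0 ≈ 1217.4 mm ≈ 1.22 m.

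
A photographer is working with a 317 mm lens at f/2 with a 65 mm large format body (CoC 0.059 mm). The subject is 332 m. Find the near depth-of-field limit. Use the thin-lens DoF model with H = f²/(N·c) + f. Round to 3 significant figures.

239 m

Hyperfocal distance H = f²/(N·c) + f = 317²/(2 × 0.059) + 317 = 100489/0.118 + 317 ≈ 851918.7 mm ≈ 851.9 m.
Near limit Dn = s·(H − f)/(H + s − 2f) = 332000 × (851918.7 − 317) / (851918.7 + 332000 − 2 × 317) = 332000 × 851601.7 / 1183284.7 ≈ 238938 mm ≈ 239 m.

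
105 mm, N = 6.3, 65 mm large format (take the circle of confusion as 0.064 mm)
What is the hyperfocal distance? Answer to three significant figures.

27.4 m

Hyperfocal distance H = f²/(N·c) + f = 105²/(6.3 × 0.064) + 105 = 11025/0.4032 + 105 ≈ 27448.8 mm ≈ 27.4 m.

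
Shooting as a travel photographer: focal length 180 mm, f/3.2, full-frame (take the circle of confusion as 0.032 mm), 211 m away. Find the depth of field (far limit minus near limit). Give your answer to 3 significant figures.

Hyperfocal distance H = f²/(N·c) + f = 180²/(3.2 × 0.032) + 180 = 32400/0.1024 + 180 ≈ 316586.2 mm ≈ 316.6 m.
Near limit Dn = s·(H − f)/(H + s − 2f) = 211000 × (316586.2 − 180) / (316586.2 + 211000 − 2 × 180) = 211000 × 316406.2 / 527226.2 ≈ 126628 mm.
Far limit Df = s·(H − f)/(H − s) = 211000 × (316586.2 − 180) / (316586.2 − 211000) = 211000 × 316406.2 / 105586.2 ≈ 632296 mm.
Depth of field = Df − Dn = 632296 − 126628 ≈ 505668 mm ≈ 506 m.

506 m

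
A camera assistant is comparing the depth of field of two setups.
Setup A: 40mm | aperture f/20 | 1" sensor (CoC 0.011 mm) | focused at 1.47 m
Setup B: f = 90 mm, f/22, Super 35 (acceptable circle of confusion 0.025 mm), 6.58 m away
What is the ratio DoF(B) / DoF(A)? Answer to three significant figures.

Setup A: H = 40²/(20×0.011) + 40 ≈ 7312.7 mm; DoF = Df − Dn = 1829.78 − 1228.46 ≈ 601.32 mm.
Setup B: H = 90²/(22×0.025) + 90 ≈ 14817.3 mm; DoF = Df − Dn = 11764.3 − 4567.3 ≈ 7197.0 mm.
Ratio = 7197.0 / 601.32 ≈ 12.0.

12.0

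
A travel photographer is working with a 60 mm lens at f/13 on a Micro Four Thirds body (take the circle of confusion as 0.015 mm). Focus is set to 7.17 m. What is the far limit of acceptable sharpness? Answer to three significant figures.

11.7 m

Hyperfocal distance H = f²/(N·c) + f = 60²/(13 × 0.015) + 60 = 3600/0.195 + 60 ≈ 18521.5 mm ≈ 18.52 m.
Far limit Df = s·(H − f)/(H − s) = 7170 × (18521.5 − 60) / (18521.5 − 7170) = 7170 × 18461.5 / 11351.5 ≈ 11661 mm ≈ 11.7 m.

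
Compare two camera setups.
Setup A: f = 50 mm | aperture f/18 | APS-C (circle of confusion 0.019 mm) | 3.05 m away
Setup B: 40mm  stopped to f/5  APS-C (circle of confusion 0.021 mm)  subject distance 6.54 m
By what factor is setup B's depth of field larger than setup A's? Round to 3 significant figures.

Setup A: H = 50²/(18×0.019) + 50 ≈ 7359.9 mm; DoF = Df − Dn = 5173.0 − 2162.5 ≈ 3010.5 mm.
Setup B: H = 40²/(5×0.021) + 40 ≈ 15278.1 mm; DoF = Df − Dn = 11404.9 − 4584.4 ≈ 6820.5 mm.
Ratio = 6820.5 / 3010.5 ≈ 2.27.

2.27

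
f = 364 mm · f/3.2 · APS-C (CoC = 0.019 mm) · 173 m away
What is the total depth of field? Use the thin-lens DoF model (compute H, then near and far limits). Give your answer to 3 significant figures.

27.6 m

Hyperfocal distance H = f²/(N·c) + f = 364²/(3.2 × 0.019) + 364 = 132496/0.0608 + 364 ≈ 2179574.5 mm ≈ 2180 m.
Near limit Dn = s·(H − f)/(H + s − 2f) = 173000 × (2179574.5 − 364) / (2179574.5 + 173000 − 2 × 364) = 173000 × 2179210.5 / 2351846.5 ≈ 160301 mm.
Far limit Df = s·(H − f)/(H − s) = 173000 × (2179574.5 − 364) / (2179574.5 − 173000) = 173000 × 2179210.5 / 2006574.5 ≈ 187884 mm.
Depth of field = Df − Dn = 187884 − 160301 ≈ 27583 mm ≈ 27.6 m.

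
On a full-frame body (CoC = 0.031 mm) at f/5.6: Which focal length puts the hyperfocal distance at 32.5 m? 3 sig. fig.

75.0 mm

From H = f²/(N·c) + f, with f ≪ H: f ≈ √(H·N·c) = √(32500 × 5.6 × 0.031) = √5642.0 ≈ 75.11 mm.
Exact: f² + N·c·f − N·c·H = 0 ⇒ f = (−N·c + √((N·c)² + 4·N·c·H))/2 = (−0.1736 + √22568)/2 ≈ 75.026 mm ≈ 75.0 mm.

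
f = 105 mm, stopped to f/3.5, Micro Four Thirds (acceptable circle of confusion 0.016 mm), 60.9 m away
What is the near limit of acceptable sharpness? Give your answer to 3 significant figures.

Hyperfocal distance H = f²/(N·c) + f = 105²/(3.5 × 0.016) + 105 = 11025/0.056 + 105 ≈ 196980.0 mm ≈ 197.0 m.
Near limit Dn = s·(H − f)/(H + s − 2f) = 60900 × (196980.0 − 105) / (196980.0 + 60900 − 2 × 105) = 60900 × 196875.0 / 257670.0 ≈ 46531 mm ≈ 46.5 m.

46.5 m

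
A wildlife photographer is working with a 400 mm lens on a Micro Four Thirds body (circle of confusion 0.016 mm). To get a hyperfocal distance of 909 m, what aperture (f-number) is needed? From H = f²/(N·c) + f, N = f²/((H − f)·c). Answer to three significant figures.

f/11

Rearrange H = f²/(N·c) + f for N: N = f² / ((H − f)·c).
N = 400² / ((909000 − 400) × 0.016) = 160000 / 14538 ≈ 11.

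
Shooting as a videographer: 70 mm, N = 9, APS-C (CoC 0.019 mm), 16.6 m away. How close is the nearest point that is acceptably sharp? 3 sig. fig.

Hyperfocal distance H = f²/(N·c) + f = 70²/(9 × 0.019) + 70 = 4900/0.171 + 70 ≈ 28725.0 mm ≈ 28.72 m.
Near limit Dn = s·(H − f)/(H + s − 2f) = 16600 × (28725.0 − 70) / (28725.0 + 16600 − 2 × 70) = 16600 × 28655.0 / 45185.0 ≈ 10527 mm ≈ 10.5 m.

10.5 m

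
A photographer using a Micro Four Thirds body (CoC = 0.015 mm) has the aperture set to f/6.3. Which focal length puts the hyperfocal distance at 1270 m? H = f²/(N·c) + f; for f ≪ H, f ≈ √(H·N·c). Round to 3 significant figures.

346 mm

From H = f²/(N·c) + f, with f ≪ H: f ≈ √(H·N·c) = √(1270000 × 6.3 × 0.015) = √120015 ≈ 346.4 mm.
The +f correction barely moves this — solving exactly, f² + N·c·f − N·c·H = 0 ⇒ f = (−N·c + √((N·c)² + 4·N·c·H))/2 = (−0.0945 + √480060)/2 ≈ 346.38 mm, so f ≈ 346 mm.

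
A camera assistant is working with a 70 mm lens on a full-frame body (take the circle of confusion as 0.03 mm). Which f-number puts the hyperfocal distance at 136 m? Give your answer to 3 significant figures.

f/1.20

Rearrange H = f²/(N·c) + f for N: N = f² / ((H − f)·c).
N = 70² / ((136000 − 70) × 0.03) = 4900 / 4078 ≈ 1.20.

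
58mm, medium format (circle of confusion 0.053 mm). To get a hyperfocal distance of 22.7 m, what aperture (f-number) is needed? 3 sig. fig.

Rearrange H = f²/(N·c) + f for N: N = f² / ((H − f)·c).
N = 58² / ((22700 − 58) × 0.053) = 3364 / 1200 ≈ 2.80.

f/2.80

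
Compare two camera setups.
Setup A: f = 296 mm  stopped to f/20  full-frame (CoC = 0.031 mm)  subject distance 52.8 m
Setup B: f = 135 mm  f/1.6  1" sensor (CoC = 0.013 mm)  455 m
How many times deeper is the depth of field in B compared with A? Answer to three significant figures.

14.2

Setup A: H = 296²/(20×0.031) + 296 ≈ 141612.1 mm; DoF = Df − Dn = 84014 − 38497 ≈ 45517 mm.
Setup B: H = 135²/(1.6×0.013) + 135 ≈ 876336.9 mm; DoF = Df − Dn = 946207 − 299513 ≈ 646694 mm.
Ratio = 646694 / 45517 ≈ 14.2.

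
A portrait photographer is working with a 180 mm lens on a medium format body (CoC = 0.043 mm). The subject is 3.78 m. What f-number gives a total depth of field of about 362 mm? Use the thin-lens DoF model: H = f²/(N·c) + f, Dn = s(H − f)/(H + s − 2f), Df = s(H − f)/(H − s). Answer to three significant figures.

Write h = H − f = f²/(N·c). The thin-lens limits are Dn = s·h/(h + (s−f)) and Df = s·h/(h − (s−f)), so DoF = Df − Dn = 2·s·(s−f)·h / (h² − (s−f)²).
That is a quadratic in h: DoF·h² − 2·s·(s−f)·h − DoF·(s−f)² = 0 ⇒ h = (s−f)·(s + √(s² + DoF²)) / DoF = 3600 × (3780 + √(3780² + 362²)) / 362 = 3600 × (3780 + 3797.29) / 362 ≈ 75354 mm.
Then N = f²/(c·h) = 180² / (0.043 × 75354) = 32400 / 3240.2 ≈ 10.

f/10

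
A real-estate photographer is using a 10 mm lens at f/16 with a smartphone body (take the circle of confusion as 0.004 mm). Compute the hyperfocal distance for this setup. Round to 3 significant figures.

1.57 m

Hyperfocal distance H = f²/(N·c) + f = 10²/(16 × 0.004) + 10 = 100/0.064 + 10 ≈ 1572.5 mm ≈ 1.57 m.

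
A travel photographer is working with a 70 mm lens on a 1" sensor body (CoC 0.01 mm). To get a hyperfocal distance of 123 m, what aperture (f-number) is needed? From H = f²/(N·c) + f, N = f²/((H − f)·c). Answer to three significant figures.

Rearrange H = f²/(N·c) + f for N: N = f² / ((H − f)·c).
N = 70² / ((123000 − 70) × 0.01) = 4900 / 1229 ≈ 3.99.

f/3.99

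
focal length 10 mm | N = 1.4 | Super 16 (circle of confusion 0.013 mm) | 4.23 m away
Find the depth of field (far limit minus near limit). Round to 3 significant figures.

15.8 m

Hyperfocal distance H = f²/(N·c) + f = 10²/(1.4 × 0.013) + 10 = 100/0.0182 + 10 ≈ 5504.5 mm ≈ 5.505 m.
Near limit Dn = s·(H − f)/(H + s − 2f) = 4230 × (5504.5 − 10) / (5504.5 + 4230 − 2 × 10) = 4230 × 5494.5 / 9714.5 ≈ 2392 mm.
Far limit Df = s·(H − f)/(H − s) = 4230 × (5504.5 − 10) / (5504.5 − 4230) = 4230 × 5494.5 / 1274.5 ≈ 18236 mm.
Depth of field = Df − Dn = 18236 − 2392 ≈ 15844 mm ≈ 15.8 m.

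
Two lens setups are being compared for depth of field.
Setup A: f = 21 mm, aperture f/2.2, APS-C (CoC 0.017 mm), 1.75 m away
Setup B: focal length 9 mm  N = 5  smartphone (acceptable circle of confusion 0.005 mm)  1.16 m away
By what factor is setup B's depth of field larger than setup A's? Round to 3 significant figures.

Setup A: H = 21²/(2.2×0.017) + 21 ≈ 11812.4 mm; DoF = Df − Dn = 2050.70 − 1526.21 ≈ 524.49 mm.
Setup B: H = 9²/(5×0.005) + 9 ≈ 3249.0 mm; DoF = Df − Dn = 1799.14 − 855.93 ≈ 943.21 mm.
Ratio = 943.21 / 524.49 ≈ 1.80.

1.80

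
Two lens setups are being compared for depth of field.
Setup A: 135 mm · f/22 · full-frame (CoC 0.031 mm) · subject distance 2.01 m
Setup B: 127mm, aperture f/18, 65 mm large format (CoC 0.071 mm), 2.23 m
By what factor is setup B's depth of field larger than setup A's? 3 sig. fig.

2.70

Setup A: H = 135²/(22×0.031) + 135 ≈ 26857.9 mm; DoF = Df − Dn = 2161.67 − 1878.22 ≈ 283.45 mm.
Setup B: H = 127²/(18×0.071) + 127 ≈ 12747.5 mm; DoF = Df − Dn = 2675.89 − 1911.48 ≈ 764.41 mm.
Ratio = 764.41 / 283.45 ≈ 2.70.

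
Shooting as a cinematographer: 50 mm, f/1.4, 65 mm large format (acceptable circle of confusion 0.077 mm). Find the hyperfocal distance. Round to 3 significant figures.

23.2 m

Hyperfocal distance H = f²/(N·c) + f = 50²/(1.4 × 0.077) + 50 = 2500/0.1078 + 50 ≈ 23241.1 mm ≈ 23.2 m.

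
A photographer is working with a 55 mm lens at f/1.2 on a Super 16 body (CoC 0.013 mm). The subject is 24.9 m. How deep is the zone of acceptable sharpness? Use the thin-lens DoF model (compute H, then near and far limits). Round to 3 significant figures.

6.49 m

Hyperfocal distance H = f²/(N·c) + f = 55²/(1.2 × 0.013) + 55 = 3025/0.0156 + 55 ≈ 193965.3 mm ≈ 194.0 m.
Near limit Dn = s·(H − f)/(H + s − 2f) = 24900 × (193965.3 − 55) / (193965.3 + 24900 − 2 × 55) = 24900 × 193910.3 / 218755.3 ≈ 22072.0 mm.
Far limit Df = s·(H − f)/(H − s) = 24900 × (193965.3 − 55) / (193965.3 − 24900) = 24900 × 193910.3 / 169065.3 ≈ 28559.2 mm.
Depth of field = Df − Dn = 28559.2 − 22072.0 ≈ 6487.2 mm ≈ 6.49 m.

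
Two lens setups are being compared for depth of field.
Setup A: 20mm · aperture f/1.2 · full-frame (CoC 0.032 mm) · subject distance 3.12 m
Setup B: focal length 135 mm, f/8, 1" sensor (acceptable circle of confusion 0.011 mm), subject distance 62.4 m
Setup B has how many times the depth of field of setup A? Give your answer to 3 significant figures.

20.2

Setup A: H = 20²/(1.2×0.032) + 20 ≈ 10436.7 mm; DoF = Df − Dn = 4441.9 − 2404.4 ≈ 2037.5 mm.
Setup B: H = 135²/(8×0.011) + 135 ≈ 207237.3 mm; DoF = Df − Dn = 89226 − 47976 ≈ 41250 mm.
Ratio = 41250 / 2037.5 ≈ 20.2.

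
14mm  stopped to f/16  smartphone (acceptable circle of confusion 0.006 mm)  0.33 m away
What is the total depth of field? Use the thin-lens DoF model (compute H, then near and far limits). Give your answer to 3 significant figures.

Hyperfocal distance H = f²/(N·c) + f = 14²/(16 × 0.006) + 14 = 196/0.096 + 14 ≈ 2055.7 mm ≈ 2.056 m.
Near limit Dn = s·(H − f)/(H + s − 2f) = 330 × (2055.7 − 14) / (2055.7 + 330 − 2 × 14) = 330 × 2041.7 / 2357.7 ≈ 285.77 mm.
Far limit Df = s·(H − f)/(H − s) = 330 × (2055.7 − 14) / (2055.7 − 330) = 330 × 2041.7 / 1725.7 ≈ 390.43 mm.
Depth of field = Df − Dn = 390.43 − 285.77 ≈ 104.66 mm.

105 mm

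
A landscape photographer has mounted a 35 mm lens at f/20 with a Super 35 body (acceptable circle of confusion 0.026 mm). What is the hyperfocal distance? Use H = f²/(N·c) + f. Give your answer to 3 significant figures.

2.39 m

Hyperfocal distance H = f²/(N·c) + f = 35²/(20 × 0.026) + 35 = 1225/0.52 + 35 ≈ 2390.8 mm ≈ 2.39 m.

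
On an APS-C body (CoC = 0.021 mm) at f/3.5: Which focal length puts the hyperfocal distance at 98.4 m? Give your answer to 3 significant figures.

85.0 mm

From H = f²/(N·c) + f, with f ≪ H: f ≈ √(H·N·c) = √(98400 × 3.5 × 0.021) = √7232.4 ≈ 85.04 mm.
The +f correction barely moves this — solving exactly, f² + N·c·f − N·c·H = 0 ⇒ f = (−N·c + √((N·c)² + 4·N·c·H))/2 = (−0.0735 + √28930)/2 ≈ 85.007 mm, so f ≈ 85.0 mm.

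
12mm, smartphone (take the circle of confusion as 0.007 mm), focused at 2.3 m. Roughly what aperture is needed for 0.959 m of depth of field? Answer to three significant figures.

Write h = H − f = f²/(N·c). The thin-lens limits are Dn = s·h/(h + (s−f)) and Df = s·h/(h − (s−f)), so DoF = Df − Dn = 2·s·(s−f)·h / (h² − (s−f)²).
That is a quadratic in h: DoF·h² − 2·s·(s−f)·h − DoF·(s−f)² = 0 ⇒ h = (s−f)·(s + √(s² + DoF²)) / DoF = 2288 × (2300 + √(2300² + 959²)) / 959 = 2288 × (2300 + 2491.92) / 959 ≈ 11433 mm.
Then N = f²/(c·h) = 12² / (0.007 × 11433) = 144 / 80.029 ≈ 1.80.

f/1.80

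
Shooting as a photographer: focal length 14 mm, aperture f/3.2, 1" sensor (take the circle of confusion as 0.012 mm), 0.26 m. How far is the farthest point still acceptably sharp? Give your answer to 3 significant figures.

Hyperfocal distance H = f²/(N·c) + f = 14²/(3.2 × 0.012) + 14 = 196/0.0384 + 14 ≈ 5118.2 mm ≈ 5.118 m.
Far limit Df = s·(H − f)/(H − s) = 260 × (5118.2 − 14) / (5118.2 − 260) = 260 × 5104.2 / 4858.2 ≈ 273.17 mm.

273 mm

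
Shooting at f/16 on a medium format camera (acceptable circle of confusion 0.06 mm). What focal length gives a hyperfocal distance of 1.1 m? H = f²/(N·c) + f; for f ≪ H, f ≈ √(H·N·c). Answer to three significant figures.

32.0 mm

From H = f²/(N·c) + f, with f ≪ H: f ≈ √(H·N·c) = √(1100 × 16 × 0.06) = √1056.0 ≈ 32.50 mm.
Exact: f² + N·c·f − N·c·H = 0 ⇒ f = (−N·c + √((N·c)² + 4·N·c·H))/2 = (−0.96 + √4224.9)/2 ≈ 32.020 mm ≈ 32.0 mm.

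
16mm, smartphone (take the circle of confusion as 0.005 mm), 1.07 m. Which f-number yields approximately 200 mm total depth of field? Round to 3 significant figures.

f/4.50

Write h = H − f = f²/(N·c). The thin-lens limits are Dn = s·h/(h + (s−f)) and Df = s·h/(h − (s−f)), so DoF = Df − Dn = 2·s·(s−f)·h / (h² − (s−f)²).
That is a quadratic in h: DoF·h² − 2·s·(s−f)·h − DoF·(s−f)² = 0 ⇒ h = (s−f)·(s + √(s² + DoF²)) / DoF = 1054 × (1070 + √(1070² + 200²)) / 200 = 1054 × (1070 + 1088.53) / 200 ≈ 11375 mm.
Then N = f²/(c·h) = 16² / (0.005 × 11375) = 256 / 56.877 ≈ 4.50.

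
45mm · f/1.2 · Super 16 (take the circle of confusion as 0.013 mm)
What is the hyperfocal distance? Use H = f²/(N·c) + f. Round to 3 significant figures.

Hyperfocal distance H = f²/(N·c) + f = 45²/(1.2 × 0.013) + 45 = 2025/0.0156 + 45 ≈ 129852.7 mm ≈ 130 m.

130 m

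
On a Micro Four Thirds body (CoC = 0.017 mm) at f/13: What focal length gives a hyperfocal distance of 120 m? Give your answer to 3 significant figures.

From H = f²/(N·c) + f, with f ≪ H: f ≈ √(H·N·c) = √(120000 × 13 × 0.017) = √26520 ≈ 162.8 mm.
The +f correction barely moves this — solving exactly, f² + N·c·f − N·c·H = 0 ⇒ f = (−N·c + √((N·c)² + 4·N·c·H))/2 = (−0.221 + √106080)/2 ≈ 162.74 mm, so f ≈ 163 mm.

163 mm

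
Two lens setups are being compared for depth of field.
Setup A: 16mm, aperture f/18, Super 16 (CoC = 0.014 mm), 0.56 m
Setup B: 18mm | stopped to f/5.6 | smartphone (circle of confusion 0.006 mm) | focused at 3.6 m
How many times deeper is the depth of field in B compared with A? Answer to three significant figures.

3.69

Setup A: H = 16²/(18×0.014) + 16 ≈ 1031.9 mm; DoF = Df − Dn = 1205.60 − 364.70 ≈ 840.90 mm.
Setup B: H = 18²/(5.6×0.006) + 18 ≈ 9660.9 mm; DoF = Df − Dn = 5727.6 − 2624.9 ≈ 3102.7 mm.
Ratio = 3102.7 / 840.90 ≈ 3.69.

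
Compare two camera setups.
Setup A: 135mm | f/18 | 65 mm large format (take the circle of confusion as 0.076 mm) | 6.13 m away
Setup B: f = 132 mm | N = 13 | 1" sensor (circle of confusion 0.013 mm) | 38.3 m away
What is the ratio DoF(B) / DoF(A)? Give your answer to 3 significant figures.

4.75

Setup A: H = 135²/(18×0.076) + 135 ≈ 13457.4 mm; DoF = Df − Dn = 11145.4 − 4227.6 ≈ 6917.8 mm.
Setup B: H = 132²/(13×0.013) + 132 ≈ 103232.6 mm; DoF = Df − Dn = 60813 − 27952 ≈ 32861 mm.
Ratio = 32861 / 6917.8 ≈ 4.75.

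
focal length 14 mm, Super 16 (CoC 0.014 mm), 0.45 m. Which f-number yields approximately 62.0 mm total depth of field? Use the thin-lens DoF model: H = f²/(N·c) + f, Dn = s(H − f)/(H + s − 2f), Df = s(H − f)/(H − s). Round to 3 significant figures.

f/2.20

Write h = H − f = f²/(N·c). The thin-lens limits are Dn = s·h/(h + (s−f)) and Df = s·h/(h − (s−f)), so DoF = Df − Dn = 2·s·(s−f)·h / (h² − (s−f)²).
That is a quadratic in h: DoF·h² − 2·s·(s−f)·h − DoF·(s−f)² = 0 ⇒ h = (s−f)·(s + √(s² + DoF²)) / DoF = 436 × (450 + √(450² + 62²)) / 62 = 436 × (450 + 454.251) / 62 ≈ 6358.9 mm.
Then N = f²/(c·h) = 14² / (0.014 × 6358.9) = 196 / 89.025 ≈ 2.20.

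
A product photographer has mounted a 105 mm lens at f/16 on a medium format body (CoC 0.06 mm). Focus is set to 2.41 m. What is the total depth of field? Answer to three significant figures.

Hyperfocal distance H = f²/(N·c) + f = 105²/(16 × 0.06) + 105 = 11025/0.96 + 105 ≈ 11589.4 mm ≈ 11.59 m.
Near limit Dn = s·(H − f)/(H + s − 2f) = 2410 × (11589.4 − 105) / (11589.4 + 2410 − 2 × 105) = 2410 × 11484.4 / 13789.4 ≈ 2007.1 mm.
Far limit Df = s·(H − f)/(H − s) = 2410 × (11589.4 − 105) / (11589.4 − 2410) = 2410 × 11484.4 / 9179.4 ≈ 3015.2 mm.
Depth of field = Df − Dn = 3015.2 − 2007.1 ≈ 1008.1 mm ≈ 1.01 m.

1.01 m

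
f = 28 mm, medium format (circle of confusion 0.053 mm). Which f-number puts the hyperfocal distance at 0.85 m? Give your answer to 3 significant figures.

f/18

Rearrange H = f²/(N·c) + f for N: N = f² / ((H − f)·c).
N = 28² / ((850 − 28) × 0.053) = 784 / 43.57 ≈ 18.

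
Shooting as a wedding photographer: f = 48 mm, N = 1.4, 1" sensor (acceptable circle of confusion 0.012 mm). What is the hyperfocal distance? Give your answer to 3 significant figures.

Hyperfocal distance H = f²/(N·c) + f = 48²/(1.4 × 0.012) + 48 = 2304/0.0168 + 48 ≈ 137190.9 mm ≈ 137 m.

137 m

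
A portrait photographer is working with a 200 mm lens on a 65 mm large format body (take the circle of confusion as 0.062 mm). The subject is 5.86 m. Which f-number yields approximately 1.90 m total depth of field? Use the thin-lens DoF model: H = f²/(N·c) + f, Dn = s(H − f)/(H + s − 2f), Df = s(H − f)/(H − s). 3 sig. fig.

Write h = H − f = f²/(N·c). The thin-lens limits are Dn = s·h/(h + (s−f)) and Df = s·h/(h − (s−f)), so DoF = Df − Dn = 2·s·(s−f)·h / (h² − (s−f)²).
That is a quadratic in h: DoF·h² − 2·s·(s−f)·h − DoF·(s−f)² = 0 ⇒ h = (s−f)·(s + √(s² + DoF²)) / DoF = 5660 × (5860 + √(5860² + 1900²)) / 1900 = 5660 × (5860 + 6160.32) / 1900 ≈ 35808 mm.
Then N = f²/(c·h) = 200² / (0.062 × 35808) = 40000 / 2220.1 ≈ 18.

f/18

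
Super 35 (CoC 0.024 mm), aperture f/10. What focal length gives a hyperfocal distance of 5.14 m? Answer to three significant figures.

From H = f²/(N·c) + f, with f ≪ H: f ≈ √(H·N·c) = √(5140 × 10 × 0.024) = √1233.6 ≈ 35.12 mm.
Exact: f² + N·c·f − N·c·H = 0 ⇒ f = (−N·c + √((N·c)² + 4·N·c·H))/2 = (−0.24 + √4934.5)/2 ≈ 35.003 mm ≈ 35.0 mm.

35.0 mm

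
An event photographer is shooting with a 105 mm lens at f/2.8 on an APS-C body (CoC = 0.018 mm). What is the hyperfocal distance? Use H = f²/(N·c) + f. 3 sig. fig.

219 m

Hyperfocal distance H = f²/(N·c) + f = 105²/(2.8 × 0.018) + 105 = 11025/0.0504 + 105 ≈ 218855.0 mm ≈ 219 m.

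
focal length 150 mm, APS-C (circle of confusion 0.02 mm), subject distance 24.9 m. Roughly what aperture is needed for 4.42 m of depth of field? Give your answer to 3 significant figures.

Write h = H − f = f²/(N·c). The thin-lens limits are Dn = s·h/(h + (s−f)) and Df = s·h/(h − (s−f)), so DoF = Df − Dn = 2·s·(s−f)·h / (h² − (s−f)²).
That is a quadratic in h: DoF·h² − 2·s·(s−f)·h − DoF·(s−f)² = 0 ⇒ h = (s−f)·(s + √(s² + DoF²)) / DoF = 24750 × (24900 + √(24900² + 4420²)) / 4420 = 24750 × (24900 + 25289.3) / 4420 ≈ 281037 mm.
Then N = f²/(c·h) = 150² / (0.02 × 281037) = 22500 / 5620.7 ≈ 4.

f/4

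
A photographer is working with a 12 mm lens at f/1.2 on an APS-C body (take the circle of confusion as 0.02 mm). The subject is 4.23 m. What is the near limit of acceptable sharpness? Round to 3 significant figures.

2.48 m

Hyperfocal distance H = f²/(N·c) + f = 12²/(1.2 × 0.02) + 12 = 144/0.024 + 12 ≈ 6012.0 mm ≈ 6.012 m.
Near limit Dn = s·(H − f)/(H + s − 2f) = 4230 × (6012.0 − 12) / (6012.0 + 4230 − 2 × 12) = 4230 × 6000.0 / 10218.0 ≈ 2483.9 mm ≈ 2.48 m.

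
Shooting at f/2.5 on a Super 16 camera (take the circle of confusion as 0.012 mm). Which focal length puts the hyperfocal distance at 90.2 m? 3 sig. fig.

From H = f²/(N·c) + f, with f ≪ H: f ≈ √(H·N·c) = √(90200 × 2.5 × 0.012) = √2706.0 ≈ 52.02 mm.
The +f correction barely moves this — solving exactly, f² + N·c·f − N·c·H = 0 ⇒ f = (−N·c + √((N·c)² + 4·N·c·H))/2 = (−0.03 + √10824)/2 ≈ 52.004 mm, so f ≈ 52.0 mm.

52.0 mm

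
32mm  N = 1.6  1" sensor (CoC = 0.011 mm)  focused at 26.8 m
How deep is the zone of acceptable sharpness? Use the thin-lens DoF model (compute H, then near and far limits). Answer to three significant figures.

31.3 m

Hyperfocal distance H = f²/(N·c) + f = 32²/(1.6 × 0.011) + 32 = 1024/0.0176 + 32 ≈ 58213.8 mm ≈ 58.21 m.
Near limit Dn = s·(H − f)/(H + s − 2f) = 26800 × (58213.8 − 32) / (58213.8 + 26800 − 2 × 32) = 26800 × 58181.8 / 84949.8 ≈ 18355 mm.
Far limit Df = s·(H − f)/(H − s) = 26800 × (58213.8 − 32) / (58213.8 − 26800) = 26800 × 58181.8 / 31413.8 ≈ 49637 mm.
Depth of field = Df − Dn = 49637 − 18355 ≈ 31282 mm ≈ 31.3 m.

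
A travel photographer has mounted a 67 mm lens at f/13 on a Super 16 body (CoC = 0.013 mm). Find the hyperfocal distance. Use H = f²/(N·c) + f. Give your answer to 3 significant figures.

Hyperfocal distance H = f²/(N·c) + f = 67²/(13 × 0.013) + 67 = 4489/0.169 + 67 ≈ 26629.1 mm ≈ 26.6 m.

26.6 m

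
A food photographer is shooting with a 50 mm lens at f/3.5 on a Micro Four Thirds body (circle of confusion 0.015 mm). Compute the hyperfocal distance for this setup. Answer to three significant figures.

47.7 m

Hyperfocal distance H = f²/(N·c) + f = 50²/(3.5 × 0.015) + 50 = 2500/0.0525 + 50 ≈ 47669.0 mm ≈ 47.7 m.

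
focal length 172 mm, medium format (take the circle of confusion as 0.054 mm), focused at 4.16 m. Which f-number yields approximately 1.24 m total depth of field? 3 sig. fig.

Write h = H − f = f²/(N·c). The thin-lens limits are Dn = s·h/(h + (s−f)) and Df = s·h/(h − (s−f)), so DoF = Df − Dn = 2·s·(s−f)·h / (h² − (s−f)²).
That is a quadratic in h: DoF·h² − 2·s·(s−f)·h − DoF·(s−f)² = 0 ⇒ h = (s−f)·(s + √(s² + DoF²)) / DoF = 3988 × (4160 + √(4160² + 1240²)) / 1240 = 3988 × (4160 + 4340.88) / 1240 ≈ 27340 mm.
Then N = f²/(c·h) = 172² / (0.054 × 27340) = 29584 / 1476.4 ≈ 20.

f/20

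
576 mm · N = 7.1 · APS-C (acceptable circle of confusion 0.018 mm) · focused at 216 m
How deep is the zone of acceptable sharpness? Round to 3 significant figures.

Hyperfocal distance H = f²/(N·c) + f = 576²/(7.1 × 0.018) + 576 = 331776/0.1278 + 576 ≈ 2596632.3 mm ≈ 2597 m.
Near limit Dn = s·(H − f)/(H + s − 2f) = 216000 × (2596632.3 − 576) / (2596632.3 + 216000 − 2 × 576) = 216000 × 2596056.3 / 2811480.3 ≈ 199449 mm.
Far limit Df = s·(H − f)/(H − s) = 216000 × (2596632.3 − 576) / (2596632.3 − 216000) = 216000 × 2596056.3 / 2380632.3 ≈ 235546 mm.
Depth of field = Df − Dn = 235546 − 199449 ≈ 36097 mm ≈ 36.1 m.

36.1 m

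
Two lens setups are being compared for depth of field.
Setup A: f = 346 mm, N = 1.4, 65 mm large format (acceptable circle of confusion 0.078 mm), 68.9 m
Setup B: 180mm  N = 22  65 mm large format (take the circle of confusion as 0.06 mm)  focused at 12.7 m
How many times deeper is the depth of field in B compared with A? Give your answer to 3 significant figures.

Setup A: H = 346²/(1.4×0.078) + 346 ≈ 1096646.4 mm; DoF = Df − Dn = 73495.9 − 64845.1 ≈ 8650.8 mm.
Setup B: H = 180²/(22×0.06) + 180 ≈ 24725.5 mm; DoF = Df − Dn = 25922 − 8410 ≈ 17512 mm.
Ratio = 17512 / 8650.8 ≈ 2.02.

2.02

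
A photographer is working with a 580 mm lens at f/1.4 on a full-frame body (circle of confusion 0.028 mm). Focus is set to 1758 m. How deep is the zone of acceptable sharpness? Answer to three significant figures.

752 m

Hyperfocal distance H = f²/(N·c) + f = 580²/(1.4 × 0.028) + 580 = 336400/0.0392 + 580 ≈ 8582212.7 mm ≈ 8582 m.
Near limit Dn = s·(H − f)/(H + s − 2f) = 1758000 × (8582212.7 − 580) / (8582212.7 + 1758000 − 2 × 580) = 1758000 × 8581632.7 / 10339052.7 ≈ 1459177 mm.
Far limit Df = s·(H − f)/(H − s) = 1758000 × (8582212.7 − 580) / (8582212.7 − 1758000) = 1758000 × 8581632.7 / 6824212.7 ≈ 2210733 mm.
Depth of field = Df − Dn = 2210733 − 1459177 ≈ 751556 mm ≈ 752 m.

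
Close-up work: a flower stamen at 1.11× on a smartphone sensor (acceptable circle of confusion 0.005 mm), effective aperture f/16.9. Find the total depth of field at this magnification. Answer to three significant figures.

0.137 mm

At magnification m, DoF ≈ 2·N_eff·c/m² = 2 × 16.9 × 0.005 / 1.11² = 0.169 / 1.232 ≈ 0.137 mm.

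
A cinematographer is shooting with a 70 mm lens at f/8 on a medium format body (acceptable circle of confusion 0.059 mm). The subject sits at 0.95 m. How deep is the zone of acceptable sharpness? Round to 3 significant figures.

162 mm

Hyperfocal distance H = f²/(N·c) + f = 70²/(8 × 0.059) + 70 = 4900/0.472 + 70 ≈ 10451.4 mm ≈ 10.45 m.
Near limit Dn = s·(H − f)/(H + s − 2f) = 950 × (10451.4 − 70) / (10451.4 + 950 − 2 × 70) = 950 × 10381.4 / 11261.4 ≈ 875.76 mm.
Far limit Df = s·(H − f)/(H − s) = 950 × (10451.4 − 70) / (10451.4 − 950) = 950 × 10381.4 / 9501.4 ≈ 1037.99 mm.
Depth of field = Df − Dn = 1037.99 − 875.76 ≈ 162.23 mm.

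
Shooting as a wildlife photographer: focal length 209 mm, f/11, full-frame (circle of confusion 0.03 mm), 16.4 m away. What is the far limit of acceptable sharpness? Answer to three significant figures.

18.7 m

Hyperfocal distance H = f²/(N·c) + f = 209²/(11 × 0.03) + 209 = 43681/0.33 + 209 ≈ 132575.7 mm ≈ 132.6 m.
Far limit Df = s·(H − f)/(H − s) = 16400 × (132575.7 − 209) / (132575.7 − 16400) = 16400 × 132366.7 / 116175.7 ≈ 18686 mm ≈ 18.7 m.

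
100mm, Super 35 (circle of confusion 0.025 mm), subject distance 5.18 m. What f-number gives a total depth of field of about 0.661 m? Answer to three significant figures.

Write h = H − f = f²/(N·c). The thin-lens limits are Dn = s·h/(h + (s−f)) and Df = s·h/(h − (s−f)), so DoF = Df − Dn = 2·s·(s−f)·h / (h² − (s−f)²).
That is a quadratic in h: DoF·h² − 2·s·(s−f)·h − DoF·(s−f)² = 0 ⇒ h = (s−f)·(s + √(s² + DoF²)) / DoF = 5080 × (5180 + √(5180² + 661²)) / 661 = 5080 × (5180 + 5222.00) / 661 ≈ 79943 mm.
Then N = f²/(c·h) = 100² / (0.025 × 79943) = 10000 / 1998.6 ≈ 5.

f/5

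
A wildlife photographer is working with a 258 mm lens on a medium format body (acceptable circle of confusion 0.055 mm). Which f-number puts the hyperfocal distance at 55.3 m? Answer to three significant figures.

f/22

Rearrange H = f²/(N·c) + f for N: N = f² / ((H − f)·c).
N = 258² / ((55300 − 258) × 0.055) = 66564 / 3027 ≈ 22.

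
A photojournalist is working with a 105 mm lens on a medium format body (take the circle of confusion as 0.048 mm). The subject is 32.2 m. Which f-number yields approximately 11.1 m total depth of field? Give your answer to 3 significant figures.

Write h = H − f = f²/(N·c). The thin-lens limits are Dn = s·h/(h + (s−f)) and Df = s·h/(h − (s−f)), so DoF = Df − Dn = 2·s·(s−f)·h / (h² − (s−f)²).
That is a quadratic in h: DoF·h² − 2·s·(s−f)·h − DoF·(s−f)² = 0 ⇒ h = (s−f)·(s + √(s² + DoF²)) / DoF = 32095 × (32200 + √(32200² + 11100²)) / 11100 = 32095 × (32200 + 34059.5) / 11100 ≈ 191585 mm.
Then N = f²/(c·h) = 105² / (0.048 × 191585) = 11025 / 9196.1 ≈ 1.20.

f/1.20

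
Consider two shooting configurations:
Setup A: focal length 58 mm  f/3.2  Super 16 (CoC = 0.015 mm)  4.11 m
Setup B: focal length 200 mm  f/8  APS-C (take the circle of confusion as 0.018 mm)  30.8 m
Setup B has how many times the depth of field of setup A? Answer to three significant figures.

14.4

Setup A: H = 58²/(3.2×0.015) + 58 ≈ 70141.3 mm; DoF = Df − Dn = 4362.21 − 3885.36 ≈ 476.85 mm.
Setup B: H = 200²/(8×0.018) + 200 ≈ 277977.8 mm; DoF = Df − Dn = 34613.0 − 27743.7 ≈ 6869.3 mm.
Ratio = 6869.3 / 476.85 ≈ 14.4.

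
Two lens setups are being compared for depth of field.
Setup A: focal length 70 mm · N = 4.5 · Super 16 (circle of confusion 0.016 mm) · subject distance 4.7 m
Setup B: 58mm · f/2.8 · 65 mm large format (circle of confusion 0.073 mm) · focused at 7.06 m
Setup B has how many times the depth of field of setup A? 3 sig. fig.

11.4

Setup A: H = 70²/(4.5×0.016) + 70 ≈ 68125.6 mm; DoF = Df − Dn = 5043.10 − 4400.61 ≈ 642.49 mm.
Setup B: H = 58²/(2.8×0.073) + 58 ≈ 16515.9 mm; DoF = Df − Dn = 12287.8 − 4952.8 ≈ 7335.0 mm.
Ratio = 7335.0 / 642.49 ≈ 11.4.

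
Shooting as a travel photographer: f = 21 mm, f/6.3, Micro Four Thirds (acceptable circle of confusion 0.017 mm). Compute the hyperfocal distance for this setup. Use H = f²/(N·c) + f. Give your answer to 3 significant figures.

Hyperfocal distance H = f²/(N·c) + f = 21²/(6.3 × 0.017) + 21 = 441/0.1071 + 21 ≈ 4138.6 mm ≈ 4.14 m.

4.14 m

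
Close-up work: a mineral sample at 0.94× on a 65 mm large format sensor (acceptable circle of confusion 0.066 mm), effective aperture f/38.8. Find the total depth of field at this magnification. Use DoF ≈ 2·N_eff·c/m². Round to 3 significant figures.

At magnification m, DoF ≈ 2·N_eff·c/m² = 2 × 38.8 × 0.066 / 0.94² = 5.122 / 0.8836 ≈ 5.8 mm.

5.80 mm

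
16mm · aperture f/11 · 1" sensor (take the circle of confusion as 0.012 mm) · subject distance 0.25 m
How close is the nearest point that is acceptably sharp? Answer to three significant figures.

223 mm

Hyperfocal distance H = f²/(N·c) + f = 16²/(11 × 0.012) + 16 = 256/0.132 + 16 ≈ 1955.4 mm ≈ 1.955 m.
Near limit Dn = s·(H − f)/(H + s − 2f) = 250 × (1955.4 − 16) / (1955.4 + 250 − 2 × 16) = 250 × 1939.4 / 2173.4 ≈ 223.08 mm.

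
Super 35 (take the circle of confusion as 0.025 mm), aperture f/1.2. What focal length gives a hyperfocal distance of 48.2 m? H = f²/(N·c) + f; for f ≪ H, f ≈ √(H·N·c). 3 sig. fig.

38.0 mm

From H = f²/(N·c) + f, with f ≪ H: f ≈ √(H·N·c) = √(48200 × 1.2 × 0.025) = √1446.0 ≈ 38.03 mm.
The +f correction barely moves this — solving exactly, f² + N·c·f − N·c·H = 0 ⇒ f = (−N·c + √((N·c)² + 4·N·c·H))/2 = (−0.03 + √5784.0)/2 ≈ 38.011 mm, so f ≈ 38.0 mm.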